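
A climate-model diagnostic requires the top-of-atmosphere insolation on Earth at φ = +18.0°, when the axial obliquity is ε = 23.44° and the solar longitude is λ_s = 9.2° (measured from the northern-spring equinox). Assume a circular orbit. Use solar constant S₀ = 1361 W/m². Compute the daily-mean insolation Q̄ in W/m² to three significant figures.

Q̄ ≈ 425 W/m²

Solar declination: sin δ = sin ε · sin λ_s = sin 23.44° × sin 9.2° = 0.06360, so δ = +3.646°.
cos H₀ = −tan(+18.0°) tan(+3.646°) = -0.0207, H₀ = 1.5915 rad.
Bracket: H₀ sin φ sin δ + cos φ cos δ sin H₀ = 1.5915×0.30902×0.06360 + 0.95106×0.99798×0.99979 = 0.031279 + 0.948940 = 0.980219.
Q̄ = (S₀/π) × [bracket] = (1361/π) × 0.980219 = 424.7 W/m².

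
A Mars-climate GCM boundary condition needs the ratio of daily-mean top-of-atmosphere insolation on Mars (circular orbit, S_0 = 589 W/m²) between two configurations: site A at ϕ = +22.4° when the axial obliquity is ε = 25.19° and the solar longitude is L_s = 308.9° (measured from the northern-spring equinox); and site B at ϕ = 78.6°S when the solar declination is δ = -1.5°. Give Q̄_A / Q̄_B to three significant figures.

— Configuration A (ϕ=+22.4°):
Solar declination: sin δ = sin ε · sin L_s = sin 25.19° × sin 308.9° = -0.33124, so δ = -19.344°.
cos h₀ = −tan(+22.4°) tan(-19.344°) = 0.1447, h₀ = 1.4256 rad.
Bracket: h₀ sin ϕ sin δ + cos ϕ cos δ sin h₀ = 1.4256×0.38107×-0.33124 + 0.92455×0.94355×0.98948 = -0.179947 + 0.863182 = 0.683235.
Q̄ = (S_0/π) × [bracket] = (589/π) × 0.683235 = 128.10 W/m².
— Configuration B (ϕ=-78.6°):
cos h₀ = −tan(-78.6°) tan(-1.500°) = -0.1299, h₀ = 1.7010 rad.
Bracket: h₀ sin ϕ sin δ + cos ϕ cos δ sin h₀ = 1.7010×-0.98027×-0.02618 + 0.19766×0.99966×0.99153 = 0.043654 + 0.195919 = 0.239573.
Q̄ = (S_0/π) × [bracket] = (589/π) × 0.239573 = 44.916 W/m².
Ratio Q̄_A / Q̄_B = 128.10 / 44.916 = 2.852.

Q̄_A / Q̄_B ≈ 2.85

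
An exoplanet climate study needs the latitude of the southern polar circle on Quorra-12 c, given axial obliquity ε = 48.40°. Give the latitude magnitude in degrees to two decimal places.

The polar circle is the lowest latitude that experiences at least one full rotation of continuous darkness at the northern-summer solstice; it lies at |φ| = 90° − ε = 90° − 48.40° = 41.60°.

41.60°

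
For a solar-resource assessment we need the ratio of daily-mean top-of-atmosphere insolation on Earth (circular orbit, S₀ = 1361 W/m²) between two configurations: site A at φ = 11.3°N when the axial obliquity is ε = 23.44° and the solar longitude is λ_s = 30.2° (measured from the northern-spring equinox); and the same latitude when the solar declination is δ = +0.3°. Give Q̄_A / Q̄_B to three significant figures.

— Configuration A (φ=+11.3°):
Solar declination: sin δ = sin ε · sin λ_s = sin 23.44° × sin 30.2° = 0.20010, so δ = +11.543°.
cos H₀ = −tan(+11.3°) tan(+11.543°) = -0.0408, H₀ = 1.6116 rad.
Bracket: H₀ sin φ sin δ + cos φ cos δ sin H₀ = 1.6116×0.19595×0.20010 + 0.98061×0.97978×0.99917 = 0.063190 + 0.959985 = 1.023175.
Q̄ = (S₀/π) × [bracket] = (1361/π) × 1.023175 = 443.26 W/m².
— Configuration B (φ=+11.3°):
cos H₀ = −tan(+11.3°) tan(+0.300°) = -0.0010, H₀ = 1.5718 rad.
Bracket: H₀ sin φ sin δ + cos φ cos δ sin H₀ = 1.5718×0.19595×0.00524 + 0.98061×0.99999×1.00000 = 0.001614 + 0.980600 = 0.982214.
Q̄ = (S₀/π) × [bracket] = (1361/π) × 0.982214 = 425.51 W/m².
Ratio Q̄_A / Q̄_B = 443.26 / 425.51 = 1.042.

Q̄_A / Q̄_B ≈ 1.04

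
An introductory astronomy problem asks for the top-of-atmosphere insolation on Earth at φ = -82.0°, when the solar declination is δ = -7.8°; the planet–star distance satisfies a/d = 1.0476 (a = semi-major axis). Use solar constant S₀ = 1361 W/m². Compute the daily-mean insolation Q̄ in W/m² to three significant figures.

cos H₀ = −tan(-82.0°) tan(-7.800°) = -0.9747, H₀ = 2.9161 rad.
Bracket: H₀ sin φ sin δ + cos φ cos δ sin H₀ = 2.9161×-0.99027×-0.13572 + 0.13917×0.99075×0.22359 = 0.391922 + 0.030829 = 0.422751.
Inverse-square distance factor (a/d)² = 1.0476² = 1.097466.
Q̄ = (S₀/π) × 1.097466 × [bracket] = (1361/π) × 1.097466 × 0.422751 = 201.0 W/m².

Q̄ ≈ 201 W/m²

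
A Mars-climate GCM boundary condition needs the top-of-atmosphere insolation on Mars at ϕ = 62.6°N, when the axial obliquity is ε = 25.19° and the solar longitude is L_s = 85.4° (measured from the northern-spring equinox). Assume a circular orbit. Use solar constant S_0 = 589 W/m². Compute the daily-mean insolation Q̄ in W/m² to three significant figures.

Solar declination: sin δ = sin ε · sin L_s = sin 25.19° × sin 85.4° = 0.42425, so δ = +25.103°.
cos h₀ = −tan(+62.6°) tan(+25.103°) = -0.9038, h₀ = 2.6994 rad.
Bracket: h₀ sin ϕ sin δ + cos ϕ cos δ sin h₀ = 2.6994×0.88782×0.42425 + 0.46020×0.90554×0.42788 = 1.016750 + 0.178310 = 1.195060.
Q̄ = (S_0/π) × [bracket] = (589/π) × 1.195060 = 224.1 W/m².

Q̄ ≈ 224 W/m²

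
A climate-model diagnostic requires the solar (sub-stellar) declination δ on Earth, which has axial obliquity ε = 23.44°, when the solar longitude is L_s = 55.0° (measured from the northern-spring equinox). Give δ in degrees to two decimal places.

sin δ = sin ε · sin L_s = sin 23.44° × sin 55.0° = 0.325849.
δ = arcsin(0.325849) = +19.02°.

δ = +19.02°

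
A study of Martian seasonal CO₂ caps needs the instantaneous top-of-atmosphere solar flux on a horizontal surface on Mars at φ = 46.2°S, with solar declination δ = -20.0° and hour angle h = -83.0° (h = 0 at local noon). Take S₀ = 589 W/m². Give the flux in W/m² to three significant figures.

cos θ_z = sin φ sin δ + cos φ cos δ cos h = 0.246857 + 0.079264 = 0.326121.
Flux = S₀ · cos θ_z = 589 × 0.326121 = 192.1 W/m².

192 W/m²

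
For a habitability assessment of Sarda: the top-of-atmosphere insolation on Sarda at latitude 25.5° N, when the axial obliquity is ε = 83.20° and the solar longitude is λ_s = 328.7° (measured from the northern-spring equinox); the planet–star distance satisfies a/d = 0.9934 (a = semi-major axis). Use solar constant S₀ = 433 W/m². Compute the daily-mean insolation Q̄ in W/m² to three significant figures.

Q̄ ≈ 62.1 W/m²

Solar declination: sin δ = sin ε · sin λ_s = sin 83.20° × sin 328.7° = -0.51586, so δ = -31.055°.
cos H₀ = −tan(+25.5°) tan(-31.055°) = 0.2872, H₀ = 1.2795 rad.
Bracket: H₀ sin φ sin δ + cos φ cos δ sin H₀ = 1.2795×0.43051×-0.51586 + 0.90259×0.85667×0.95786 = -0.284155 + 0.740638 = 0.456483.
Inverse-square distance factor (a/d)² = 0.9934² = 0.986844.
Q̄ = (S₀/π) × 0.986844 × [bracket] = (433/π) × 0.986844 × 0.456483 = 62.09 W/m².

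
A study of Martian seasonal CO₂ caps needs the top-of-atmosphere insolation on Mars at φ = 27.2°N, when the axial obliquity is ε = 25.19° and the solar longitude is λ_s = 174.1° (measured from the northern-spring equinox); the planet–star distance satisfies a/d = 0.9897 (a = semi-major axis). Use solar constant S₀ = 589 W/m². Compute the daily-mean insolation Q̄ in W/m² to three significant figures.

Solar declination: sin δ = sin ε · sin λ_s = sin 25.19° × sin 174.1° = 0.04375, so δ = +2.508°.
cos H₀ = −tan(+27.2°) tan(+2.508°) = -0.0225, H₀ = 1.5933 rad.
Bracket: H₀ sin φ sin δ + cos φ cos δ sin H₀ = 1.5933×0.45710×0.04375 + 0.88942×0.99904×0.99975 = 0.031863 + 0.888344 = 0.920207.
Inverse-square distance factor (a/d)² = 0.9897² = 0.979506.
Q̄ = (S₀/π) × 0.979506 × [bracket] = (589/π) × 0.979506 × 0.920207 = 169.0 W/m².

Q̄ ≈ 169 W/m²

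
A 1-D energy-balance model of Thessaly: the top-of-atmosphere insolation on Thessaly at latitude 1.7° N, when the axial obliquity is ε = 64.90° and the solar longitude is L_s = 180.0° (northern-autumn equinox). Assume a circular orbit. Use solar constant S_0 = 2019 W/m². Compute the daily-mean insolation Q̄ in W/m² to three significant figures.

Solar declination: sin δ = sin ε · sin L_s = sin 64.90° × sin 180.0° = 0.00000, so δ = +0.000°.
cos h₀ = −tan(+1.7°) tan(+0.000°) = -0.0000, h₀ = 1.5708 rad.
Bracket: h₀ sin ϕ sin δ + cos ϕ cos δ sin h₀ = 1.5708×0.02967×0.00000 + 0.99956×1.00000×1.00000 = 0.000000 + 0.999560 = 0.999560.
Q̄ = (S_0/π) × [bracket] = (2019/π) × 0.999560 = 642.4 W/m².

Q̄ ≈ 642 W/m²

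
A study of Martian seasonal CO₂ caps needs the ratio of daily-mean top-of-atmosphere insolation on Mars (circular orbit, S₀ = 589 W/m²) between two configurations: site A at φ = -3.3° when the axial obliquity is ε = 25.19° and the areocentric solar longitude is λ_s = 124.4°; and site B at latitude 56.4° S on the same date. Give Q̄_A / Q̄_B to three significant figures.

— Configuration A (φ=-3.3°):
sin δ = sin 25.19° × sin 124.4° = 0.35119, so δ = +20.560°.
cos H₀ = −tan(-3.3°) tan(+20.560°) = 0.0216, H₀ = 1.5492 rad.
Bracket: H₀ sin φ sin δ + cos φ cos δ sin H₀ = 1.5492×-0.05756×0.35119 + 0.99834×0.93631×0.99977 = -0.031316 + 0.934541 = 0.903225.
Q̄ = (S₀/π) × [bracket] = (589/π) × 0.903225 = 169.34 W/m².
— Configuration B (φ=-56.4°):
cos H₀ = −tan(-56.4°) tan(+20.560°) = 0.5645, H₀ = 0.9709 rad.
Bracket: H₀ sin φ sin δ + cos φ cos δ sin H₀ = 0.9709×-0.83292×0.35119 + 0.55339×0.93631×0.82541 = -0.284001 + 0.427682 = 0.143681.
Q̄ = (S₀/π) × [bracket] = (589/π) × 0.143681 = 26.938 W/m².
Ratio Q̄_A / Q̄_B = 169.34 / 26.938 = 6.286.

Q̄_A / Q̄_B ≈ 6.29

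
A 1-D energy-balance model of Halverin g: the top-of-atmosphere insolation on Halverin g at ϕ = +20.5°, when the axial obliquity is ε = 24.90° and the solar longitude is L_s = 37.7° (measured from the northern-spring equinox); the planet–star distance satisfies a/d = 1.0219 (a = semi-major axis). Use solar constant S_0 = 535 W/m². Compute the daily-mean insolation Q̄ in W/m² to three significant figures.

Solar declination: sin δ = sin ε · sin L_s = sin 24.90° × sin 37.7° = 0.25747, so δ = +14.920°.
cos h₀ = −tan(+20.5°) tan(+14.920°) = -0.0996, h₀ = 1.6706 rad.
Bracket: h₀ sin ϕ sin δ + cos ϕ cos δ sin h₀ = 1.6706×0.35021×0.25747 + 0.93667×0.96629×0.99503 = 0.150636 + 0.900597 = 1.051233.
Inverse-square distance factor (a/d)² = 1.0219² = 1.044280.
Q̄ = (S_0/π) × 1.044280 × [bracket] = (535/π) × 1.044280 × 1.051233 = 186.9 W/m².

Q̄ ≈ 187 W/m²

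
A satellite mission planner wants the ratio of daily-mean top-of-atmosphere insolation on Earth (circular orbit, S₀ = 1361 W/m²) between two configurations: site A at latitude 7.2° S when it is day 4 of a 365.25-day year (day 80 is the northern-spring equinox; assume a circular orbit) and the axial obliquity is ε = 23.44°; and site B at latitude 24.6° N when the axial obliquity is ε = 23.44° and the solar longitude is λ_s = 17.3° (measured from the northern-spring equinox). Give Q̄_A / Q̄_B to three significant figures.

— Configuration A (φ=-7.2°):
Solar longitude: λ_s = 360° × (4 − 80)/365.25 = -74.908°, i.e. -74.908° + 360° = 285.092°.
sin δ = sin 23.44° × sin 285.092° = -0.38407, so δ = -22.586°.
cos H₀ = −tan(-7.2°) tan(-22.586°) = -0.0525, H₀ = 1.6234 rad.
Bracket: H₀ sin φ sin δ + cos φ cos δ sin H₀ = 1.6234×-0.12533×-0.38407 + 0.99211×0.92330×0.99862 = 0.078143 + 0.914751 = 0.992894.
Q̄ = (S₀/π) × [bracket] = (1361/π) × 0.992894 = 430.14 W/m².
— Configuration B (φ=+24.6°):
Solar declination: sin δ = sin ε · sin λ_s = sin 23.44° × sin 17.3° = 0.11829, so δ = +6.794°.
cos H₀ = −tan(+24.6°) tan(+6.794°) = -0.0545, H₀ = 1.6254 rad.
Bracket: H₀ sin φ sin δ + cos φ cos δ sin H₀ = 1.6254×0.41628×0.11829 + 0.90924×0.99298×0.99851 = 0.080038 + 0.901512 = 0.981550.
Q̄ = (S₀/π) × [bracket] = (1361/π) × 0.981550 = 425.23 W/m².
Ratio Q̄_A / Q̄_B = 430.14 / 425.23 = 1.012.

Q̄_A / Q̄_B ≈ 1.01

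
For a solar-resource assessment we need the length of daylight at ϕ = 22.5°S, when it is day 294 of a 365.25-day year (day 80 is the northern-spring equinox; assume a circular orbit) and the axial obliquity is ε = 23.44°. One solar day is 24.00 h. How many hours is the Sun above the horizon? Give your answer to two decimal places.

Solar longitude: L_s = 360° × (294 − 80)/365.25 = 210.924°.
sin δ = sin 23.44° × sin 210.924° = -0.20442, so δ = -11.796°.
cos h₀ = −tan ϕ · tan δ = −tan(-22.5°) × tan(-11.796°) = -0.0865, so h₀ = 1.6574 rad = 94.96°.
Daylight = 2h₀/(2π) × 24.00 h = (1.6574/π) × 24.00 = 12.66 h.

12.66 h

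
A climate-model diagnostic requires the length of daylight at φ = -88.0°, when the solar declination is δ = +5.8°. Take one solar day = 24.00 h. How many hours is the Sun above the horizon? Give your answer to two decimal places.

0.00 h

cos H₀ = −tan φ · tan δ = 2.9088 ≥ 1, so the Sun never rises (polar night) and H₀ = 0.
Daylight = 2H₀/(2π) × 24.00 h = (0.0000/π) × 24.00 = 0.00 h.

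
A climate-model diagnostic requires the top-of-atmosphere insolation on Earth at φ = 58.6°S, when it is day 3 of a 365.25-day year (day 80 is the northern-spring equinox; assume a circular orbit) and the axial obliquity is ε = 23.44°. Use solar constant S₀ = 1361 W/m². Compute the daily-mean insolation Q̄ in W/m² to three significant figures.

Q̄ ≈ 483 W/m²

Solar longitude: λ_s = 360° × (3 − 80)/365.25 = -75.893°, i.e. -75.893° + 360° = 284.107°.
sin δ = sin 23.44° × sin 284.107° = -0.38579, so δ = -22.693°.
cos H₀ = −tan(-58.6°) tan(-22.693°) = -0.6851, H₀ = 2.3255 rad.
Bracket: H₀ sin φ sin δ + cos φ cos δ sin H₀ = 2.3255×-0.85355×-0.38579 + 0.52101×0.92259×0.72848 = 0.765766 + 0.350165 = 1.115931.
Q̄ = (S₀/π) × [bracket] = (1361/π) × 1.115931 = 483.4 W/m².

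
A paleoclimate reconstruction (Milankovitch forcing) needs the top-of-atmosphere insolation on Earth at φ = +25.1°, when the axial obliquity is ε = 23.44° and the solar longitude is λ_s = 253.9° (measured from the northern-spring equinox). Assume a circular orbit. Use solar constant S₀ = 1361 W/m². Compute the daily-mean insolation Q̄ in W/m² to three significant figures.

Q̄ ≈ 259 W/m²

Solar declination: sin δ = sin ε · sin λ_s = sin 23.44° × sin 253.9° = -0.38219, so δ = -22.469°.
cos H₀ = −tan(+25.1°) tan(-22.469°) = 0.1937, H₀ = 1.3758 rad.
Bracket: H₀ sin φ sin δ + cos φ cos δ sin H₀ = 1.3758×0.42420×-0.38219 + 0.90557×0.92409×0.98105 = -0.223052 + 0.820970 = 0.597918.
Q̄ = (S₀/π) × [bracket] = (1361/π) × 0.597918 = 259.0 W/m².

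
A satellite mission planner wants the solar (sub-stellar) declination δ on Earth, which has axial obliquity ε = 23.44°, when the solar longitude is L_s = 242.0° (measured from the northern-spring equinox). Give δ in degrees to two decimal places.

δ = -20.56°

sin δ = sin ε · sin L_s = sin 23.44° × sin 242.0° = -0.351226.
δ = arcsin(-0.351226) = -20.56°.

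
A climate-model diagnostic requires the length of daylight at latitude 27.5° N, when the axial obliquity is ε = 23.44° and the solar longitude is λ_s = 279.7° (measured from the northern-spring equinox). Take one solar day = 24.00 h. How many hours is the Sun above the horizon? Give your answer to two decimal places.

10.29 h

Solar declination: sin δ = sin ε · sin λ_s = sin 23.44° × sin 279.7° = -0.39210, so δ = -23.085°.
cos H₀ = −tan φ · tan δ = −tan(+27.5°) × tan(-23.085°) = 0.2219, so H₀ = 1.3471 rad = 77.18°.
Daylight = 2H₀/(2π) × 24.00 h = (1.3471/π) × 24.00 = 10.29 h.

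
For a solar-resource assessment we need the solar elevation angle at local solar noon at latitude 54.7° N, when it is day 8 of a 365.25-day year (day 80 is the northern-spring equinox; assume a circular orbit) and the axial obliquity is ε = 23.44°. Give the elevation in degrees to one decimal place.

13.2°

Solar longitude: λ_s = 360° × (8 − 80)/365.25 = -70.965°, i.e. -70.965° + 360° = 289.035°.
sin δ = sin 23.44° × sin 289.035° = -0.37604, so δ = -22.088°.
At local noon the hour angle is zero, so the zenith angle equals |φ − δ| = |+54.7° − (-22.088°)| = 76.788°.
Elevation = 90° − 76.788° = 13.2°.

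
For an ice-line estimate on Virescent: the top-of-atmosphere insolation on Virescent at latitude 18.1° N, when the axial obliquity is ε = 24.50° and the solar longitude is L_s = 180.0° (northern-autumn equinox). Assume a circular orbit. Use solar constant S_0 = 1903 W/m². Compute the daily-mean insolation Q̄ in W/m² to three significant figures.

Solar declination: sin δ = sin ε · sin L_s = sin 24.50° × sin 180.0° = 0.00000, so δ = +0.000°.
cos h₀ = −tan(+18.1°) tan(+0.000°) = -0.0000, h₀ = 1.5708 rad.
Bracket: h₀ sin ϕ sin δ + cos ϕ cos δ sin h₀ = 1.5708×0.31068×0.00000 + 0.95052×1.00000×1.00000 = 0.000000 + 0.950520 = 0.950520.
Q̄ = (S_0/π) × [bracket] = (1903/π) × 0.950520 = 575.8 W/m².

Q̄ ≈ 576 W/m²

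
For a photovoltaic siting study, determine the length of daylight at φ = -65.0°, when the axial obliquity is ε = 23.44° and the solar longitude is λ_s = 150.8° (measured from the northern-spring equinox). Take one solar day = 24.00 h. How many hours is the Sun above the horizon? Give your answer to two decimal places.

Solar declination: sin δ = sin ε · sin λ_s = sin 23.44° × sin 150.8° = 0.19406, so δ = +11.190°.
cos H₀ = −tan φ · tan δ = −tan(-65.0°) × tan(+11.190°) = 0.4242, so H₀ = 1.1327 rad = 64.90°.
Daylight = 2H₀/(2π) × 24.00 h = (1.1327/π) × 24.00 = 8.65 h.

8.65 h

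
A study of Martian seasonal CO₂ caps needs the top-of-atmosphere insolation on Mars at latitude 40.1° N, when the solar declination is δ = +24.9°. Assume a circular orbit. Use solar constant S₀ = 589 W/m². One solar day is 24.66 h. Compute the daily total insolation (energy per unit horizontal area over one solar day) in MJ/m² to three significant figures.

cos H₀ = −tan(+40.1°) tan(+24.900°) = -0.3909, H₀ = 1.9724 rad.
Bracket: H₀ sin φ sin δ + cos φ cos δ sin H₀ = 1.9724×0.64412×0.42104 + 0.76492×0.90704×0.92044 = 0.534915 + 0.638613 = 1.173528.
Q̄ = (S₀/π) × [bracket] = (589/π) × 1.173528 = 220.02 W/m².
Daily total = Q̄ × 24.66 h × 3600 s/h = 220.02 × 24.66 × 3600 / 10⁶ = 19.53 MJ/m².

19.5 MJ/m²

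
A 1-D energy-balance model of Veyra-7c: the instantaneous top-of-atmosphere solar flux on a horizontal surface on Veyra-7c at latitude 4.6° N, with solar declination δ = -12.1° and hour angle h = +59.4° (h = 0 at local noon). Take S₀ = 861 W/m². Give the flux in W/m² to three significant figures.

413 W/m²

cos θ_z = sin φ sin δ + cos φ cos δ cos h = -0.016811 + 0.496129 = 0.479318.
Flux = S₀ · cos θ_z = 861 × 0.479318 = 412.7 W/m².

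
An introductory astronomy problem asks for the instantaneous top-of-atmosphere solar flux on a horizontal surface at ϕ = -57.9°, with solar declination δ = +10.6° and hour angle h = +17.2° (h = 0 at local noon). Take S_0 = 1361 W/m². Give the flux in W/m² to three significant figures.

cos θ_z = sin ϕ sin δ + cos ϕ cos δ cos h = -0.155829 + 0.498971 = 0.343142.
Flux = S_0 · cos θ_z = 1361 × 0.343142 = 467.0 W/m².

467 W/m²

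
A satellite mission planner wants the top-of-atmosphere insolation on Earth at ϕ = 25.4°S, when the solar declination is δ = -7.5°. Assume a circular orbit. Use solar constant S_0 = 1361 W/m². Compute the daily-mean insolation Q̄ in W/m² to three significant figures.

cos h₀ = −tan(-25.4°) tan(-7.500°) = -0.0625, h₀ = 1.6334 rad.
Bracket: h₀ sin ϕ sin δ + cos ϕ cos δ sin h₀ = 1.6334×-0.42894×-0.13053 + 0.90334×0.99144×0.99804 = 0.091453 + 0.893852 = 0.985305.
Q̄ = (S_0/π) × [bracket] = (1361/π) × 0.985305 = 426.9 W/m².

Q̄ ≈ 427 W/m²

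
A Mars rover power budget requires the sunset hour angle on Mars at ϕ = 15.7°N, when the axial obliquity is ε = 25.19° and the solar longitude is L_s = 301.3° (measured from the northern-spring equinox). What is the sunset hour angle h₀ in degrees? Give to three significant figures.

Solar declination: sin δ = sin ε · sin L_s = sin 25.19° × sin 301.3° = -0.36368, so δ = -21.326°.
cos h₀ = −tan ϕ · tan δ = −tan(+15.7°) × tan(-21.326°) = 0.1097, so h₀ = 1.4608 rad = 83.70°.

h₀ = 83.7°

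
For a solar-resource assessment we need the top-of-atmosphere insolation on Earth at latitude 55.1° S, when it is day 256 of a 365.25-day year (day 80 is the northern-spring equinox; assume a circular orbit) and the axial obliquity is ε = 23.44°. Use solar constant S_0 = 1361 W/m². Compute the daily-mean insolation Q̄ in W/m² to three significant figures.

Solar longitude: L_s = 360° × (256 − 80)/365.25 = 173.470°.
sin δ = sin 23.44° × sin 173.470° = 0.04524, so δ = +2.593°.
cos h₀ = −tan(-55.1°) tan(+2.593°) = 0.0649, h₀ = 1.5058 rad.
Bracket: h₀ sin ϕ sin δ + cos ϕ cos δ sin h₀ = 1.5058×-0.82015×0.04524 + 0.57215×0.99898×0.99789 = -0.055871 + 0.570360 = 0.514489.
Q̄ = (S_0/π) × [bracket] = (1361/π) × 0.514489 = 222.9 W/m².

Q̄ ≈ 223 W/m²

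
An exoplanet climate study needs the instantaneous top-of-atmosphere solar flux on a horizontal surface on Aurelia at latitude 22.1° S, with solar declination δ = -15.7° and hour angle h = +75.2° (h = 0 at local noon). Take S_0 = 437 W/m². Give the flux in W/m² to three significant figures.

144 W/m²

cos θ_z = sin ϕ sin δ + cos ϕ cos δ cos h = 0.101806 + 0.227848 = 0.329654.
Flux = S_0 · cos θ_z = 437 × 0.329654 = 144.1 W/m².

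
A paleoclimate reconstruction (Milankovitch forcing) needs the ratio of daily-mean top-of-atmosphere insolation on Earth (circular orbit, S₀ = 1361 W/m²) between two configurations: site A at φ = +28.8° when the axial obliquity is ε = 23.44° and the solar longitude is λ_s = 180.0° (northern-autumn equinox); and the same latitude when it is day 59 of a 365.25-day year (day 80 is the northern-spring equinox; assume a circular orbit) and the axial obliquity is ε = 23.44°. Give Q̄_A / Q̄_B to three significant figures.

— Configuration A (φ=+28.8°):
Solar declination: sin δ = sin ε · sin λ_s = sin 23.44° × sin 180.0° = 0.00000, so δ = +0.000°.
cos H₀ = −tan(+28.8°) tan(+0.000°) = -0.0000, H₀ = 1.5708 rad.
Bracket: H₀ sin φ sin δ + cos φ cos δ sin H₀ = 1.5708×0.48175×0.00000 + 0.87631×1.00000×1.00000 = 0.000000 + 0.876310 = 0.876310.
Q̄ = (S₀/π) × [bracket] = (1361/π) × 0.876310 = 379.63 W/m².
— Configuration B (φ=+28.8°):
Solar longitude: λ_s = 360° × (59 − 80)/365.25 = -20.698°, i.e. -20.698° + 360° = 339.302°.
sin δ = sin 23.44° × sin 339.302° = -0.14060, so δ = -8.082°.
cos H₀ = −tan(+28.8°) tan(-8.082°) = 0.0781, H₀ = 1.4926 rad.
Bracket: H₀ sin φ sin δ + cos φ cos δ sin H₀ = 1.4926×0.48175×-0.14060 + 0.87631×0.99007×0.99695 = -0.101100 + 0.864962 = 0.763862.
Q̄ = (S₀/π) × [bracket] = (1361/π) × 0.763862 = 330.92 W/m².
Ratio Q̄_A / Q̄_B = 379.63 / 330.92 = 1.147.

Q̄_A / Q̄_B ≈ 1.15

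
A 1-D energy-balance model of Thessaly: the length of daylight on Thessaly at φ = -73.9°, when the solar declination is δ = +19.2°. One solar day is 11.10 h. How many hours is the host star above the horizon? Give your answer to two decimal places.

cos H₀ = −tan φ · tan δ = 1.2065 ≥ 1, so the host star never rises (polar night) and H₀ = 0.
Daylight = 2H₀/(2π) × 11.10 h = (0.0000/π) × 11.10 = 0.00 h.

0.00 h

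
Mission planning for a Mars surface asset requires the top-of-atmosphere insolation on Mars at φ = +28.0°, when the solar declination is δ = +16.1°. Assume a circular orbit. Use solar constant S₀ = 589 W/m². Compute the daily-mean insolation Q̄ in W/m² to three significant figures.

Q̄ ≈ 199 W/m²

cos H₀ = −tan(+28.0°) tan(+16.100°) = -0.1535, H₀ = 1.7249 rad.
Bracket: H₀ sin φ sin δ + cos φ cos δ sin H₀ = 1.7249×0.46947×0.27731 + 0.88295×0.96078×0.98815 = 0.224563 + 0.838268 = 1.062831.
Q̄ = (S₀/π) × [bracket] = (589/π) × 1.062831 = 199.3 W/m².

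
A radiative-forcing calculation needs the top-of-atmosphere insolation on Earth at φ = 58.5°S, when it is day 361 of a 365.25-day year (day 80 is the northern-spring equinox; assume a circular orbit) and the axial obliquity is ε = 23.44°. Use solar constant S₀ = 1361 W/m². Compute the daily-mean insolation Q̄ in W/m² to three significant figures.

Solar longitude: λ_s = 360° × (361 − 80)/365.25 = 276.961°.
sin δ = sin 23.44° × sin 276.961° = -0.39486, so δ = -23.257°.
cos H₀ = −tan(-58.5°) tan(-23.257°) = -0.7013, H₀ = 2.3481 rad.
Bracket: H₀ sin φ sin δ + cos φ cos δ sin H₀ = 2.3481×-0.85264×-0.39486 + 0.52250×0.91874×0.71283 = 0.790543 + 0.342188 = 1.132731.
Q̄ = (S₀/π) × [bracket] = (1361/π) × 1.132731 = 490.7 W/m².

Q̄ ≈ 491 W/m²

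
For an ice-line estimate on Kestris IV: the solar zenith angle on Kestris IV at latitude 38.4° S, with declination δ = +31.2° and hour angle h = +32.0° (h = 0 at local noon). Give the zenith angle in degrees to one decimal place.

cos θ_z = sin ϕ sin δ + cos ϕ cos δ cos h = -0.321771 + 0.568483 = 0.246712.
θ_z = arccos(0.246712) = 75.7°.

θ_z = 75.7°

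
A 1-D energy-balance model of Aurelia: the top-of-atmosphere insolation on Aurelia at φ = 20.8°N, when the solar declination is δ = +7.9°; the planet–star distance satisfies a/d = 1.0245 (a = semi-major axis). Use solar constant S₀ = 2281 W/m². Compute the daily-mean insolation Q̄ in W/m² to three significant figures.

cos H₀ = −tan(+20.8°) tan(+7.900°) = -0.0527, H₀ = 1.6235 rad.
Bracket: H₀ sin φ sin δ + cos φ cos δ sin H₀ = 1.6235×0.35511×0.13744 + 0.93483×0.99051×0.99861 = 0.079237 + 0.924671 = 1.003908.
Inverse-square distance factor (a/d)² = 1.0245² = 1.049600.
Q̄ = (S₀/π) × 1.049600 × [bracket] = (2281/π) × 1.049600 × 1.003908 = 765.1 W/m².

Q̄ ≈ 765 W/m²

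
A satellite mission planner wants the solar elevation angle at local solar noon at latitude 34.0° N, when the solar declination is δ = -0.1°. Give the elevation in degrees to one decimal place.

55.9°

At local noon the hour angle is zero, so the zenith angle equals |φ − δ| = |+34.0° − (-0.100°)| = 34.100°.
Elevation = 90° − 34.100° = 55.9°.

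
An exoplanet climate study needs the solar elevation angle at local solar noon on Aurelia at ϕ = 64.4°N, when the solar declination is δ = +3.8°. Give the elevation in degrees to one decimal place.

29.4°

At local noon the hour angle is zero, so the zenith angle equals |ϕ − δ| = |+64.4° − (+3.800°)| = 60.600°.
Elevation = 90° − 60.600° = 29.4°.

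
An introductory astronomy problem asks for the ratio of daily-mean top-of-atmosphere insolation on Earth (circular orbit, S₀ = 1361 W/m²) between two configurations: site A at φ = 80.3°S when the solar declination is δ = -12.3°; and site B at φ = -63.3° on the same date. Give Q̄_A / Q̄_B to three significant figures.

Q̄_A / Q̄_B ≈ 0.846

— Configuration A (φ=-80.3°):
cos H₀ = −tan(-80.3°) tan(-12.300°) = -1.2756 ≤ −1 ⇒ polar day, H₀ = π.
Bracket: H₀ sin φ sin δ + cos φ cos δ sin H₀ = 3.1416×-0.98570×-0.21303 + 0.16849×0.97705×0.00000 = 0.659685 + 0.000000 = 0.659685.
Q̄ = (S₀/π) × [bracket] = (1361/π) × 0.659685 = 285.79 W/m².
— Configuration B (φ=-63.3°):
cos H₀ = −tan(-63.3°) tan(-12.300°) = -0.4335, H₀ = 2.0192 rad.
Bracket: H₀ sin φ sin δ + cos φ cos δ sin H₀ = 2.0192×-0.89337×-0.21303 + 0.44932×0.97705×0.90115 = 0.384283 + 0.395612 = 0.779895.
Q̄ = (S₀/π) × [bracket] = (1361/π) × 0.779895 = 337.87 W/m².
Ratio Q̄_A / Q̄_B = 285.79 / 337.87 = 0.8459.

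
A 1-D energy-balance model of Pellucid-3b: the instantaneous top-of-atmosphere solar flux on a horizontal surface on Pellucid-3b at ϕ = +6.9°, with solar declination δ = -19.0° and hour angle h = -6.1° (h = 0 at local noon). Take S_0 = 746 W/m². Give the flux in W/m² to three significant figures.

cos θ_z = sin ϕ sin δ + cos ϕ cos δ cos h = -0.039113 + 0.933356 = 0.894243.
Flux = S_0 · cos θ_z = 746 × 0.894243 = 667.1 W/m².

667 W/m²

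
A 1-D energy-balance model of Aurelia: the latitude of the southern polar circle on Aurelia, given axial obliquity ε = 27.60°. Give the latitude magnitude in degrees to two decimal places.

62.40°

The polar circle is the lowest latitude that experiences at least one full rotation of continuous darkness at the northern-summer solstice; it lies at |φ| = 90° − ε = 90° − 27.60° = 62.40°.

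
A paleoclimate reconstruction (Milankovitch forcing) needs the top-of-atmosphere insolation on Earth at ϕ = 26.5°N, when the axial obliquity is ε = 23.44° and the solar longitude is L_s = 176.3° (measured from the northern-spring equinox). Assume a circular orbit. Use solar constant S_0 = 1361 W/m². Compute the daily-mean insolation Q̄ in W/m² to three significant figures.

Solar declination: sin δ = sin ε · sin L_s = sin 23.44° × sin 176.3° = 0.02567, so δ = +1.471°.
cos h₀ = −tan(+26.5°) tan(+1.471°) = -0.0128, h₀ = 1.5836 rad.
Bracket: h₀ sin ϕ sin δ + cos ϕ cos δ sin h₀ = 1.5836×0.44620×0.02567 + 0.89493×0.99967×0.99992 = 0.018138 + 0.894563 = 0.912701.
Q̄ = (S_0/π) × [bracket] = (1361/π) × 0.912701 = 395.4 W/m².

Q̄ ≈ 395 W/m²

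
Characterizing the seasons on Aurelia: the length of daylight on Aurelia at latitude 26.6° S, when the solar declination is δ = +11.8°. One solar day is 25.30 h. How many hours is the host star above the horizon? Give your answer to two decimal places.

cos h₀ = −tan ϕ · tan δ = −tan(-26.6°) × tan(+11.800°) = 0.1046, so h₀ = 1.4660 rad = 84.00°.
Daylight = 2h₀/(2π) × 25.30 h = (1.4660/π) × 25.30 = 11.81 h.

11.81 h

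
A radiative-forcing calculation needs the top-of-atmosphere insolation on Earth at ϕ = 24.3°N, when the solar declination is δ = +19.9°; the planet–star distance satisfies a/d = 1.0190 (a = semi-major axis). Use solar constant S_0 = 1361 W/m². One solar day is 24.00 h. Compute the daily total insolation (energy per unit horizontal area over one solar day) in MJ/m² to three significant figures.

cos h₀ = −tan(+24.3°) tan(+19.900°) = -0.1634, h₀ = 1.7350 rad.
Bracket: h₀ sin ϕ sin δ + cos ϕ cos δ sin h₀ = 1.7350×0.41151×0.34038 + 0.91140×0.94029×0.98655 = 0.243021 + 0.845454 = 1.088475.
Inverse-square distance factor (a/d)² = 1.0190² = 1.038361.
Q̄ = (S_0/π) × 1.038361 × [bracket] = (1361/π) × 1.038361 × 1.088475 = 489.64 W/m².
Daily total = Q̄ × 24.00 h × 3600 s/h = 489.64 × 24.00 × 3600 / 10⁶ = 42.30 MJ/m².

42.3 MJ/m²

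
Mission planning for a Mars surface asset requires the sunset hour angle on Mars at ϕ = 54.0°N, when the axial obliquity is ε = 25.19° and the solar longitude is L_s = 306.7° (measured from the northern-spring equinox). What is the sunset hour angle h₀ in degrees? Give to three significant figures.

Solar declination: sin δ = sin ε · sin L_s = sin 25.19° × sin 306.7° = -0.34125, so δ = -19.953°.
cos h₀ = −tan ϕ · tan δ = −tan(+54.0°) × tan(-19.953°) = 0.4997, so h₀ = 1.0476 rad = 60.02°.

h₀ = 60.0°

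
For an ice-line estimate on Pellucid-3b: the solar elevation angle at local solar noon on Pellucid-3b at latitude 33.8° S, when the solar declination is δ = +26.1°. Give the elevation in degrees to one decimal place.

At local noon the hour angle is zero, so the zenith angle equals |ϕ − δ| = |-33.8° − (+26.100°)| = 59.900°.
Elevation = 90° − 59.900° = 30.1°.

30.1°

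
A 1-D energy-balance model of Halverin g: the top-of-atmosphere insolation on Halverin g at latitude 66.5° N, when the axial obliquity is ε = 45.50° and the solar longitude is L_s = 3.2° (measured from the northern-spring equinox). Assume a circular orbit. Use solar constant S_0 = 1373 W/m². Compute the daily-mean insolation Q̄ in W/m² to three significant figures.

Q̄ ≈ 200 W/m²

Solar declination: sin δ = sin ε · sin L_s = sin 45.50° × sin 3.2° = 0.03981, so δ = +2.282°.
cos h₀ = −tan(+66.5°) tan(+2.282°) = -0.0916, h₀ = 1.6626 rad.
Bracket: h₀ sin ϕ sin δ + cos ϕ cos δ sin h₀ = 1.6626×0.91706×0.03981 + 0.39875×0.99921×0.99579 = 0.060698 + 0.396758 = 0.457456.
Q̄ = (S_0/π) × [bracket] = (1373/π) × 0.457456 = 199.9 W/m².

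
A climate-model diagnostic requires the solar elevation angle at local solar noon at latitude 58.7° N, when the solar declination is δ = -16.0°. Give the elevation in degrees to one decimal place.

At local noon the hour angle is zero, so the zenith angle equals |φ − δ| = |+58.7° − (-16.000°)| = 74.700°.
Elevation = 90° − 74.700° = 15.3°.

15.3°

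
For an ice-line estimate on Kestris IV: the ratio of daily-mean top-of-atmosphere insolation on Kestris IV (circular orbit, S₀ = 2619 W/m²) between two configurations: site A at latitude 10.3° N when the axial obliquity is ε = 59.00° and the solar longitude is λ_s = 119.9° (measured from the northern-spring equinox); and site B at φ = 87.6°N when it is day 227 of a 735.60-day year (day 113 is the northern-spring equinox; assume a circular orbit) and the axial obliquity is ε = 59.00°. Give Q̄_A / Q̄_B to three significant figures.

Q̄_A / Q̄_B ≈ 0.396

— Configuration A (φ=+10.3°):
Solar declination: sin δ = sin ε · sin λ_s = sin 59.00° × sin 119.9° = 0.74308, so δ = +47.994°.
cos H₀ = −tan(+10.3°) tan(+47.994°) = -0.2018, H₀ = 1.7740 rad.
Bracket: H₀ sin φ sin δ + cos φ cos δ sin H₀ = 1.7740×0.17880×0.74308 + 0.98389×0.66921×0.97943 = 0.235698 + 0.644885 = 0.880583.
Q̄ = (S₀/π) × [bracket] = (2619/π) × 0.880583 = 734.10 W/m².
— Configuration B (φ=+87.6°):
Solar longitude: λ_s = 360° × (227 − 113)/735.60 = 55.791°.
sin δ = sin 59.00° × sin 55.791° = 0.70887, so δ = +45.143°.
cos H₀ = −tan(+87.6°) tan(+45.143°) = -23.9789 ≤ −1 ⇒ polar day, H₀ = π.
Bracket: H₀ sin φ sin δ + cos φ cos δ sin H₀ = 3.1416×0.99912×0.70887 + 0.04188×0.70534×0.00000 = 2.225026 + 0.000000 = 2.225026.
Q̄ = (S₀/π) × [bracket] = (2619/π) × 2.225026 = 1854.9 W/m².
Ratio Q̄_A / Q̄_B = 734.10 / 1854.9 = 0.3958.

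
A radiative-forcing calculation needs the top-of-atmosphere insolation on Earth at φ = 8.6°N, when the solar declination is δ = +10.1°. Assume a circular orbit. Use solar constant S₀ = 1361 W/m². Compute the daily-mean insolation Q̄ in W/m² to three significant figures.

Q̄ ≈ 440 W/m²

cos H₀ = −tan(+8.6°) tan(+10.100°) = -0.0269, H₀ = 1.5977 rad.
Bracket: H₀ sin φ sin δ + cos φ cos δ sin H₀ = 1.5977×0.14954×0.17537 + 0.98876×0.98450×0.99964 = 0.041899 + 0.973084 = 1.014983.
Q̄ = (S₀/π) × [bracket] = (1361/π) × 1.014983 = 439.7 W/m².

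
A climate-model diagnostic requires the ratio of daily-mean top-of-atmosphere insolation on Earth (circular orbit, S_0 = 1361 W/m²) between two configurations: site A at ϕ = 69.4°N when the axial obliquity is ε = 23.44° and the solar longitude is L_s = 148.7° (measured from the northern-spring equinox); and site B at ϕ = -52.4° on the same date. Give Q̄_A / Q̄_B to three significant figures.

Q̄_A / Q̄_B ≈ 1.94

— Configuration A (ϕ=+69.4°):
Solar declination: sin δ = sin ε · sin L_s = sin 23.44° × sin 148.7° = 0.20666, so δ = +11.927°.
cos h₀ = −tan(+69.4°) tan(+11.927°) = -0.5619, h₀ = 2.1675 rad.
Bracket: h₀ sin ϕ sin δ + cos ϕ cos δ sin h₀ = 2.1675×0.93606×0.20666 + 0.35184×0.97841×0.82718 = 0.419295 + 0.284752 = 0.704047.
Q̄ = (S_0/π) × [bracket] = (1361/π) × 0.704047 = 305.01 W/m².
— Configuration B (ϕ=-52.4°):
cos h₀ = −tan(-52.4°) tan(+11.927°) = 0.2743, h₀ = 1.2930 rad.
Bracket: h₀ sin ϕ sin δ + cos ϕ cos δ sin h₀ = 1.2930×-0.79229×0.20666 + 0.61015×0.97841×0.96165 = -0.211709 + 0.574083 = 0.362374.
Q̄ = (S_0/π) × [bracket] = (1361/π) × 0.362374 = 156.99 W/m².
Ratio Q̄_A / Q̄_B = 305.01 / 156.99 = 1.943.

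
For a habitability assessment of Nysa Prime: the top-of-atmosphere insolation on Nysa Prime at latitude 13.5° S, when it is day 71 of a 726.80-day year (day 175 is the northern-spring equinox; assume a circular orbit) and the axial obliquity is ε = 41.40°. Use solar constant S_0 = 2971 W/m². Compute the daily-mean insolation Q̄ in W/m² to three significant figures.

Solar longitude: L_s = 360° × (71 − 175)/726.80 = -51.513°, i.e. -51.513° + 360° = 308.487°.
sin δ = sin 41.40° × sin 308.487° = -0.51764, so δ = -31.174°.
cos h₀ = −tan(-13.5°) tan(-31.174°) = -0.1453, h₀ = 1.7166 rad.
Bracket: h₀ sin ϕ sin δ + cos ϕ cos δ sin h₀ = 1.7166×-0.23345×-0.51764 + 0.97237×0.85560×0.98939 = 0.207439 + 0.823133 = 1.030572.
Q̄ = (S_0/π) × [bracket] = (2971/π) × 1.030572 = 974.6 W/m².

Q̄ ≈ 975 W/m²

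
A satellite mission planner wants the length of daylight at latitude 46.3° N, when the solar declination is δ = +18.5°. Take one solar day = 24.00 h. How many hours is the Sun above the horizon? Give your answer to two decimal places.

14.73 h

cos H₀ = −tan φ · tan δ = −tan(+46.3°) × tan(+18.500°) = -0.3501, so H₀ = 1.9285 rad = 110.50°.
Daylight = 2H₀/(2π) × 24.00 h = (1.9285/π) × 24.00 = 14.73 h.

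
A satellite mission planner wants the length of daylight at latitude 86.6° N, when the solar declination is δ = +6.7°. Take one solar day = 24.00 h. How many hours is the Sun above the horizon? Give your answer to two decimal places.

Sunrise equation: cos h₀ = −tan ϕ · tan δ = -1.9773 ≤ −1, so the Sun never sets (polar day) and h₀ = π.
Daylight = 2h₀/(2π) × 24.00 h = (3.1416/π) × 24.00 = 24.00 h.

24.00 h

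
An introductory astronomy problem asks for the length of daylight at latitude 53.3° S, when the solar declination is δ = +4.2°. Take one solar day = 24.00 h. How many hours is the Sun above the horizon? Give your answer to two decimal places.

11.25 h

cos H₀ = −tan φ · tan δ = −tan(-53.3°) × tan(+4.200°) = 0.0985, so H₀ = 1.4721 rad = 84.35°.
Daylight = 2H₀/(2π) × 24.00 h = (1.4721/π) × 24.00 = 11.25 h.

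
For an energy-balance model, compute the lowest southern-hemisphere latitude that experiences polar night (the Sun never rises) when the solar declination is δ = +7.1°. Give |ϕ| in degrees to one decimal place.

|ϕ| = 82.9°

Polar night requires cos h₀ = −tan ϕ tan δ ≥ 1, i.e. tan ϕ tan δ ≤ −1.
The boundary is |tan ϕ| · |tan δ| = 1, so |ϕ| = 90° − |δ| = 90° − 7.1° = 82.9° in the southern hemisphere.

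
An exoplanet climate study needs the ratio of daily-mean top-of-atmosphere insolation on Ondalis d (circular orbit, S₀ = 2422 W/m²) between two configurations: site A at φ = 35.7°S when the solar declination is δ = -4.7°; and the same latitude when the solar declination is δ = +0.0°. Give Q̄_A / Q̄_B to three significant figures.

— Configuration A (φ=-35.7°):
cos H₀ = −tan(-35.7°) tan(-4.700°) = -0.0591, H₀ = 1.6299 rad.
Bracket: H₀ sin φ sin δ + cos φ cos δ sin H₀ = 1.6299×-0.58354×-0.08194 + 0.81208×0.99664×0.99825 = 0.077934 + 0.807935 = 0.885869.
Q̄ = (S₀/π) × [bracket] = (2422/π) × 0.885869 = 682.96 W/m².
— Configuration B (φ=-35.7°):
cos H₀ = −tan(-35.7°) tan(+0.000°) = 0.0000, H₀ = 1.5708 rad.
Bracket: H₀ sin φ sin δ + cos φ cos δ sin H₀ = 1.5708×-0.58354×0.00000 + 0.81208×1.00000×1.00000 = -0.000000 + 0.812080 = 0.812080.
Q̄ = (S₀/π) × [bracket] = (2422/π) × 0.812080 = 626.07 W/m².
Ratio Q̄_A / Q̄_B = 682.96 / 626.07 = 1.091.

Q̄_A / Q̄_B ≈ 1.09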